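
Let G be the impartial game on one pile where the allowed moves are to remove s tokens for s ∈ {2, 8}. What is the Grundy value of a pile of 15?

0

Build the Grundy sequence with g(k) = mex{g(k−s) : s ∈ {2, 8}, s ≤ k}:
k:     0  1  2  3  4  5  6  7  8  9 10 11 12 13 14 15
g(k):  0  0  1  1  0  0  1  1  2  2  0  0  1  1  0  0
So g(15) = 0.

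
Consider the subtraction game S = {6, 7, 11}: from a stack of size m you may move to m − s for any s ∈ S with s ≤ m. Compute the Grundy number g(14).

2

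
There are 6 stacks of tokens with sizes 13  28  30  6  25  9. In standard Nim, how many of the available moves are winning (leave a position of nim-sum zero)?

Compute the nim-sum pairwise:
13 XOR 28 = 17
17 XOR 30 = 15
15 XOR 6 = 9
9 XOR 25 = 16
16 XOR 9 = 25
The overall nim-sum is X = 25. A stack of size p has a winning move iff p XOR X < p (reduce it to p XOR X).
  13: 13 XOR 25 = 20 ≥ 13 — no move.
  28: 28 XOR 25 = 5 < 28 — winning move (to 5).
  30: 30 XOR 25 = 7 < 30 — winning move (to 7).
  6: 6 XOR 25 = 31 ≥ 6 — no move.
  25: 25 XOR 25 = 0 < 25 — winning move (to 0).
  9: 9 XOR 25 = 16 ≥ 9 — no move.
That gives 3 winning moves.

3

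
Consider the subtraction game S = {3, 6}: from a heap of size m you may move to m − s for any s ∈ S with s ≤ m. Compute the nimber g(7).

Build the Grundy sequence with g(k) = mex{g(k−s) : s ∈ {3, 6}, s ≤ k}:
k:     0  1  2  3  4  5  6  7
g(k):  0  0  0  1  1  1  2  2
So g(7) = 2.

2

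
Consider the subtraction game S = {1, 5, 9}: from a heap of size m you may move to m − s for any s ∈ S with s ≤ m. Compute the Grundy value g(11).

1

Grundy values for subtraction set {1, 5, 9}:
k:     0  1  2  3  4  5  6  7  8  9 10 11
g(k):  0  1  0  1  0  1  0  1  0  1  0  1
So g(11) = 1.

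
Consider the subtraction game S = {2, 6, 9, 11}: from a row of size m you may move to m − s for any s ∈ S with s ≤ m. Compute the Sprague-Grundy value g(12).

Grundy values for subtraction set {2, 6, 9, 11}:
g(0) = mex{} = 0
g(1) = mex{} = 0
g(2) = mex{0} = 1
g(3) = mex{0} = 1
g(4) = mex{1} = 0
g(5) = mex{1} = 0
g(6) = mex{0} = 1
g(7) = mex{0} = 1
g(8) = mex{1} = 0
g(9) = mex{0,1} = 2
g(10) = mex{0} = 1
g(11) = mex{0,1,2} = 3
g(12) = mex{0,1} = 2
So g(12) = 2.

2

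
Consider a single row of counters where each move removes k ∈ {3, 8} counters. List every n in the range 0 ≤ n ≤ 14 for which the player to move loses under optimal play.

0, 1, 2, 6, 7, 11, 12, 13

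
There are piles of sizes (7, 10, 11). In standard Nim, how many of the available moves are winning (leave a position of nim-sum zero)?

1

Nim-sum: 7 ^ 10 ^ 11 = 6.
The overall nim-sum is X = 6. A pile of size p has a winning move iff p XOR X < p (reduce it to p XOR X).
  7: 7 XOR 6 = 1 < 7 — winning move (to 1).
  10: 10 XOR 6 = 12 ≥ 10 — no move.
  11: 11 XOR 6 = 13 ≥ 11 — no move.
That gives 1 winning move.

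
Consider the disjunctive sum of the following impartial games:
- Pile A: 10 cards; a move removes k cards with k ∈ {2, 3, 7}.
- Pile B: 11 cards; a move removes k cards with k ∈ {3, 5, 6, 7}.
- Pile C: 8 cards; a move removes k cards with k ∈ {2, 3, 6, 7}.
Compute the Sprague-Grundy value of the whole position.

Build the Grundy sequence for pile A with g(k) = mex{g(k−s) : s ∈ {2, 3, 7}, s ≤ k}:
k:     0  1  2  3  4  5  6  7  8  9 10
g(k):  0  0  1  1  2  0  0  1  1  2  0
So g(10) = 0.
Build the Grundy sequence for pile B with g(k) = mex{g(k−s) : s ∈ {3, 5, 6, 7}, s ≤ k}:
k:     0  1  2  3  4  5  6  7  8  9 10 11
g(k):  0  0  0  1  1  1  2  2  2  3  0  0
So g(11) = 0.
Grundy values for pile C (subtraction set {2, 3, 6, 7}):
g(0) = mex{} = 0
g(1) = mex{} = 0
g(2) = mex{0} = 1
g(3) = mex{0} = 1
g(4) = mex{0,1} = 2
g(5) = mex{1} = 0
g(6) = mex{0,1,2} = 3
g(7) = mex{0,2} = 1
g(8) = mex{0,1,3} = 2
So g(8) = 2.
By the Sprague-Grundy theorem, the Grundy value of a sum of independent games is the XOR of the component values.
Combined value = 0 XOR 0 XOR 2 = 2.

2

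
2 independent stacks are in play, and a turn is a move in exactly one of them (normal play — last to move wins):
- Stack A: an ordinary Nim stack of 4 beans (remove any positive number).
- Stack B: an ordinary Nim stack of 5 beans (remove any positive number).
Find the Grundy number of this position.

1

Stack A is a plain Nim stack of size 4, so its Grundy value is 4.
Stack B is a plain Nim stack of size 5, so its Grundy value is 5.
The value of a disjunctive sum is the nim-sum of the parts.
Combined value = 4 ⊕ 5 = 1.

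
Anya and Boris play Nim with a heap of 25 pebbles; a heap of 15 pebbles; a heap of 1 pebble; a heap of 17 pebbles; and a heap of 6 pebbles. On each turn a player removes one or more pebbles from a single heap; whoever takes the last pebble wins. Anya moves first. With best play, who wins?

Boris wins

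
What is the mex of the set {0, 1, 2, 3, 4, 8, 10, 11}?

5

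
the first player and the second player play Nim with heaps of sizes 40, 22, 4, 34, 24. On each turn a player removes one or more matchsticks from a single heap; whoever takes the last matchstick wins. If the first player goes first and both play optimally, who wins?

the second player wins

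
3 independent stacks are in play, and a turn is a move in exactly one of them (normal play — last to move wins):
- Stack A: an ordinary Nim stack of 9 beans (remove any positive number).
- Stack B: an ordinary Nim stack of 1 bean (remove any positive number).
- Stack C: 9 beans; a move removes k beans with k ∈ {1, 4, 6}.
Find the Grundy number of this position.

10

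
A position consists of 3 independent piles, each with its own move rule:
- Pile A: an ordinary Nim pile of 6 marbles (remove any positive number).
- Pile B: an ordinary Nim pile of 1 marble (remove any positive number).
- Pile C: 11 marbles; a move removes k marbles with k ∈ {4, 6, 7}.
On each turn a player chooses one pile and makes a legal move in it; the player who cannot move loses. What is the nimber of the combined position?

7

Pile A is a plain Nim pile of size 6, so its Grundy value is 6.
Pile B is a plain Nim pile of size 1, so its Grundy value is 1.
For pile C, compute g(0), g(1), … with moves {4, 6, 7}:
g(0) = mex{} = 0
g(1) = mex{} = 0
g(2) = mex{} = 0
g(3) = mex{} = 0
g(4) = mex{0} = 1
g(5) = mex{0} = 1
g(6) = mex{0} = 1
g(7) = mex{0} = 1
g(8) = mex{0,1} = 2
g(9) = mex{0,1} = 2
g(10) = mex{0,1} = 2
g(11) = mex{1} = 0
So g(11) = 0.
By the Sprague-Grundy theorem, the Grundy value of a sum of independent games is the XOR of the component values.
Combined value = 6 XOR 1 XOR 0 = 7.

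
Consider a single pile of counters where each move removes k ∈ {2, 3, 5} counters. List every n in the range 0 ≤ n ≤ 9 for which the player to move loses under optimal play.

Build the Grundy sequence with g(k) = mex{g(k−s) : s ∈ {2, 3, 5}, s ≤ k}:
g(0) = mex{} = 0
g(1) = mex{} = 0
g(2) = mex{0} = 1
g(3) = mex{0} = 1
g(4) = mex{0,1} = 2
g(5) = mex{0,1} = 2
g(6) = mex{0,1,2} = 3
g(7) = mex{1,2} = 0
g(8) = mex{1,2,3} = 0
g(9) = mex{0,2,3} = 1
The P-positions (g = 0) in 0..9 are 0, 1, 7, 8.

0, 1, 7, 8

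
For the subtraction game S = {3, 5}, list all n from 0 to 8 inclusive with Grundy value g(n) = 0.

0, 1, 2, 8

Compute g(0), g(1), … for moves {3, 5}:
k:     0  1  2  3  4  5  6  7  8
g(k):  0  0  0  1  1  1  2  2  0
The P-positions (g = 0) in 0..8 are 0, 1, 2, 8.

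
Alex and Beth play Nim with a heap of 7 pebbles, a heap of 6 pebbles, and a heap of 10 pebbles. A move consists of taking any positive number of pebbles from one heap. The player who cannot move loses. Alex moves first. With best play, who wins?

Alex wins

In binary:
  0111  (7)
  0110  (6)
  1010  (10)
  ----
  1011  (11)
The nim-sum is 11 ≠ 0, so this is an N-position: the player to move can win; Alex has a winning move.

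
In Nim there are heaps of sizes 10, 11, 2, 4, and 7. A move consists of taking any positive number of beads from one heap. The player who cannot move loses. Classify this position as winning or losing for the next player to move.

Losing position

Bitwise XOR of the heap sizes:
  1010  (10)
  1011  (11)
  0010  (2)
  0100  (4)
  0111  (7)
  ----
  0000  (0)
The nim-sum is 0, so this is a P-position: the player to move is in a losing position under optimal play.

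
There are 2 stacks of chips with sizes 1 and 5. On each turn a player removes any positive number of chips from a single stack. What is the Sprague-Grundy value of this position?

4

Nim-sum: 1 ⊕ 5 = 4.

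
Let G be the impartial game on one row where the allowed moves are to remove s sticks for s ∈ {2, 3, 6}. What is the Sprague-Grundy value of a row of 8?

2

Build the Grundy sequence with g(k) = mex{g(k−s) : s ∈ {2, 3, 6}, s ≤ k}:
k:     0  1  2  3  4  5  6  7  8
g(k):  0  0  1  1  2  0  3  1  2
So g(8) = 2.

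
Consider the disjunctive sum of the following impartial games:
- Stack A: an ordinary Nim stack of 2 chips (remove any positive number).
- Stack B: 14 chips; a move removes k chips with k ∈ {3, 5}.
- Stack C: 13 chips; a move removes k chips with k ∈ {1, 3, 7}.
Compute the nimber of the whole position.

1

Stack A is a plain Nim stack of size 2, so its Grundy value is 2.
Grundy values for stack B (subtraction set {3, 5}):
g(0) = mex{} = 0
g(1) = mex{} = 0
g(2) = mex{} = 0
g(3) = mex{0} = 1
g(4) = mex{0} = 1
g(5) = mex{0} = 1
g(6) = mex{0,1} = 2
g(7) = mex{0,1} = 2
g(8) = mex{1} = 0
g(9) = mex{1,2} = 0
g(10) = mex{1,2} = 0
g(11) = mex{0,2} = 1
g(12) = mex{0,2} = 1
g(13) = mex{0} = 1
g(14) = mex{0,1} = 2
So g(14) = 2.
Build the Grundy sequence for stack C with g(k) = mex{g(k−s) : s ∈ {1, 3, 7}, s ≤ k}:
k:     0  1  2  3  4  5  6  7  8  9 10 11 12 13
g(k):  0  1  0  1  0  1  0  1  0  1  0  1  0  1
So g(13) = 1.
By the Sprague-Grundy theorem, the Grundy value of a sum of independent games is the XOR of the component values.
Combined value = 2 XOR 2 XOR 1 = 1.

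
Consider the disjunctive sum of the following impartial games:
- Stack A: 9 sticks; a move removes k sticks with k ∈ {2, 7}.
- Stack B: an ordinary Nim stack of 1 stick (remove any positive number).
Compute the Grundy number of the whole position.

Build the Grundy sequence for stack A with g(k) = mex{g(k−s) : s ∈ {2, 7}, s ≤ k}:
k:     0  1  2  3  4  5  6  7  8  9
g(k):  0  0  1  1  0  0  1  1  2  0
So g(9) = 0.
Stack B is a plain Nim stack of size 1, so its Grundy value is 1.
By the Sprague-Grundy theorem, the Grundy value of a sum of independent games is the XOR of the component values.
Combined value = 0 XOR 1 = 1.

1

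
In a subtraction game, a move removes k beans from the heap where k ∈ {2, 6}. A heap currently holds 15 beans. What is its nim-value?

1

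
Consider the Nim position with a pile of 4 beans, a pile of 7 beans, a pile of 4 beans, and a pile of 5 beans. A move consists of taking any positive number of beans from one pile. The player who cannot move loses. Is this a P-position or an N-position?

In binary:
  100  (4)
  111  (7)
  100  (4)
  101  (5)
  ---
  010  (2)
The nim-sum is 2 ≠ 0, so this is an N-position: the player to move can win.

N-position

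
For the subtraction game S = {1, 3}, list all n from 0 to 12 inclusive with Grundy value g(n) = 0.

Compute g(0), g(1), … for moves {1, 3}:
g(0) = mex{} = 0
g(1) = mex{0} = 1
g(2) = mex{1} = 0
g(3) = mex{0} = 1
g(4) = mex{1} = 0
g(5) = mex{0} = 1
g(6) = mex{1} = 0
g(7) = mex{0} = 1
g(8) = mex{1} = 0
g(9) = mex{0} = 1
g(10) = mex{1} = 0
g(11) = mex{0} = 1
g(12) = mex{1} = 0
The P-positions (g = 0) in 0..12 are 0, 2, 4, 6, 8, 10, 12.

0, 2, 4, 6, 8, 10, 12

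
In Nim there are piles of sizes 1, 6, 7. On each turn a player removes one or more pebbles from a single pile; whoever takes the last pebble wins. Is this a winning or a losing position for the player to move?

Losing position

Compute the nim-sum pairwise:
1 ^ 6 = 7
7 ^ 7 = 0
The nim-sum is 0, so this is a P-position: the player to move is in a losing position under optimal play.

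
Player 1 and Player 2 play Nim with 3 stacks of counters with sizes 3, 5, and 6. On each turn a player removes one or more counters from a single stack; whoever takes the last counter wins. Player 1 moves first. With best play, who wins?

Player 2 wins

Write each in binary and XOR column by column:
  011  (3)
  101  (5)
  110  (6)
  ---
  000  (0)
The nim-sum is 0, so this is a P-position: the player to move is in a losing position under optimal play; Player 1 is about to move from it and so loses — Player 2 wins.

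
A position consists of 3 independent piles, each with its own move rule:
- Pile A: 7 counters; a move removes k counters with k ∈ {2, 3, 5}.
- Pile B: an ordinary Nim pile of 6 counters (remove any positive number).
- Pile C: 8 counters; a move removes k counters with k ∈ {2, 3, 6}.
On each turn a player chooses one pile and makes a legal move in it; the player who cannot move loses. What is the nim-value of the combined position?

Grundy values for pile A (subtraction set {2, 3, 5}):
k:     0  1  2  3  4  5  6  7
g(k):  0  0  1  1  2  2  3  0
So g(7) = 0.
Pile B is a plain Nim pile of size 6, so its Grundy value is 6.
Grundy values for pile C (subtraction set {2, 3, 6}):
k:     0  1  2  3  4  5  6  7  8
g(k):  0  0  1  1  2  0  3  1  2
So g(8) = 2.
By the Sprague-Grundy theorem, the Grundy value of a sum of independent games is the XOR of the component values.
Combined value = 0 XOR 6 XOR 2 = 4.

4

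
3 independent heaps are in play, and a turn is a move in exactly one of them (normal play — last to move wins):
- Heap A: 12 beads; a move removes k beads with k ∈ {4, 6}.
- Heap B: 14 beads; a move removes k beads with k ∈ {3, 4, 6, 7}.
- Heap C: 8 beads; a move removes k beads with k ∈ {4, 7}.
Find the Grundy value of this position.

3

Grundy values for heap A (subtraction set {4, 6}):
g(0) = mex{} = 0
g(1) = mex{} = 0
g(2) = mex{} = 0
g(3) = mex{} = 0
g(4) = mex{0} = 1
g(5) = mex{0} = 1
g(6) = mex{0} = 1
g(7) = mex{0} = 1
g(8) = mex{0,1} = 2
g(9) = mex{0,1} = 2
g(10) = mex{1} = 0
g(11) = mex{1} = 0
g(12) = mex{1,2} = 0
So g(12) = 0.
Build the Grundy sequence for heap B with g(k) = mex{g(k−s) : s ∈ {3, 4, 6, 7}, s ≤ k}:
k:     0  1  2  3  4  5  6  7  8  9 10 11 12 13 14
g(k):  0  0  0  1  1  1  2  2  2  3  0  0  0  1  1
So g(14) = 1.
Build the Grundy sequence for heap C with g(k) = mex{g(k−s) : s ∈ {4, 7}, s ≤ k}:
g(0) = mex{} = 0
g(1) = mex{} = 0
g(2) = mex{} = 0
g(3) = mex{} = 0
g(4) = mex{0} = 1
g(5) = mex{0} = 1
g(6) = mex{0} = 1
g(7) = mex{0} = 1
g(8) = mex{0,1} = 2
So g(8) = 2.
By the Sprague-Grundy theorem, the Grundy value of a sum of independent games is the XOR of the component values.
Combined value = 0 XOR 1 XOR 2 = 3.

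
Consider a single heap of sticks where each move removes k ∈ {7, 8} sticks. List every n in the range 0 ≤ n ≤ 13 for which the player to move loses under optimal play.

Compute g(0), g(1), … for moves {7, 8}:
k:     0  1  2  3  4  5  6  7  8  9 10 11 12 13
g(k):  0  0  0  0  0  0  0  1  1  1  1  1  1  1
The P-positions (g = 0) in 0..13 are 0, 1, 2, 3, 4, 5, 6.

0, 1, 2, 3, 4, 5, 6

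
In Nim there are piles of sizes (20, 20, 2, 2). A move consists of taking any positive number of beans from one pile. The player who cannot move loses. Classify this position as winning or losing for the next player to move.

Losing position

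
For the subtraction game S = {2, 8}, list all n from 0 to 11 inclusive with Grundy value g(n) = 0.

0, 1, 4, 5, 10, 11

Grundy values for subtraction set {2, 8}:
k:     0  1  2  3  4  5  6  7  8  9 10 11
g(k):  0  0  1  1  0  0  1  1  2  2  0  0
The P-positions (g = 0) in 0..11 are 0, 1, 4, 5, 10, 11.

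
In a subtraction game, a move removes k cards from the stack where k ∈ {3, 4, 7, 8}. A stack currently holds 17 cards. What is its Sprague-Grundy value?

2

Grundy values for subtraction set {3, 4, 7, 8}:
k:     0  1  2  3  4  5  6  7  8  9 10 11 12 13 14 15 16 17
g(k):  0  0  0  1  1  1  2  2  2  3  3  0  0  0  1  1  1  2
So g(17) = 2.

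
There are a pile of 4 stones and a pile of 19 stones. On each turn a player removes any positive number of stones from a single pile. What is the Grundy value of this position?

23

Bitwise XOR of the heap sizes:
  00100  (4)
  10011  (19)
  -----
  10111  (23)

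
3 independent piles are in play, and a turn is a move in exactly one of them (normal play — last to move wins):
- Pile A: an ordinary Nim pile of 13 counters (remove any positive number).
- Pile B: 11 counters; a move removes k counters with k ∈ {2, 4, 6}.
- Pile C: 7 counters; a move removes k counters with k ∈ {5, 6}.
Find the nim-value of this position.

13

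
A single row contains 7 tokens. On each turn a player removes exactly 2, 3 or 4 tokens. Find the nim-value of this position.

0

Grundy values for subtraction set {2, 3, 4}:
g(0) = mex{} = 0
g(1) = mex{} = 0
g(2) = mex{0} = 1
g(3) = mex{0} = 1
g(4) = mex{0,1} = 2
g(5) = mex{0,1} = 2
g(6) = mex{1,2} = 0
g(7) = mex{1,2} = 0
So g(7) = 0.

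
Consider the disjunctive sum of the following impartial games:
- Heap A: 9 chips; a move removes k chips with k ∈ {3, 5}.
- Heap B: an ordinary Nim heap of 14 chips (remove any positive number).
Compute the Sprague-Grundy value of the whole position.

14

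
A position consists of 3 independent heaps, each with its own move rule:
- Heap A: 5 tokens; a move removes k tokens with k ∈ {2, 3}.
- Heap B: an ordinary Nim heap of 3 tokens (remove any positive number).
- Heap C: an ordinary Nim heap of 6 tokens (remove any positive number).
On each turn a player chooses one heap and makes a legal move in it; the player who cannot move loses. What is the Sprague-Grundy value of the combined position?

5

Grundy values for heap A (subtraction set {2, 3}):
k:     0  1  2  3  4  5
g(k):  0  0  1  1  2  0
So g(5) = 0.
Heap B is a plain Nim heap of size 3, so its Grundy value is 3.
Heap C is a plain Nim heap of size 6, so its Grundy value is 6.
By the Sprague-Grundy theorem, the Grundy value of a sum of independent games is the XOR of the component values.
Combined value = 0 XOR 3 XOR 6 = 5.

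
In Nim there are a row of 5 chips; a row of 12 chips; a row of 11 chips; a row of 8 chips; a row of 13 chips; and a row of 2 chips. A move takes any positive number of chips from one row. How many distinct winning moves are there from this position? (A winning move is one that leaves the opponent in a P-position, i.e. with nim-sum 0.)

3

In binary:
  0101  (5)
  1100  (12)
  1011  (11)
  1000  (8)
  1101  (13)
  0010  (2)
  ----
  0101  (5)
The overall nim-sum is X = 5. A row of size p has a winning move iff p XOR X < p (reduce it to p XOR X).
  5: 5 XOR 5 = 0 < 5 — winning move (to 0).
  12: 12 XOR 5 = 9 < 12 — winning move (to 9).
  11: 11 XOR 5 = 14 ≥ 11 — no move.
  8: 8 XOR 5 = 13 ≥ 8 — no move.
  13: 13 XOR 5 = 8 < 13 — winning move (to 8).
  2: 2 XOR 5 = 7 ≥ 2 — no move.
That gives 3 winning moves.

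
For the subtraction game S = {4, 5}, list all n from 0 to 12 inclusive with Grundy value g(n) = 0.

Build the Grundy sequence with g(k) = mex{g(k−s) : s ∈ {4, 5}, s ≤ k}:
g(0) = mex{} = 0
g(1) = mex{} = 0
g(2) = mex{} = 0
g(3) = mex{} = 0
g(4) = mex{0} = 1
g(5) = mex{0} = 1
g(6) = mex{0} = 1
g(7) = mex{0} = 1
g(8) = mex{0,1} = 2
g(9) = mex{1} = 0
g(10) = mex{1} = 0
g(11) = mex{1} = 0
g(12) = mex{1,2} = 0
The P-positions (g = 0) in 0..12 are 0, 1, 2, 3, 9, 10, 11, 12.

0, 1, 2, 3, 9, 10, 11, 12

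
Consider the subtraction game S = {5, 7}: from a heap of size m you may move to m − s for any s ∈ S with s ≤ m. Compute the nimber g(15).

0

Grundy values for subtraction set {5, 7}:
k:     0  1  2  3  4  5  6  7  8  9 10 11 12 13 14 15
g(k):  0  0  0  0  0  1  1  1  1  1  2  2  0  0  0  0
So g(15) = 0.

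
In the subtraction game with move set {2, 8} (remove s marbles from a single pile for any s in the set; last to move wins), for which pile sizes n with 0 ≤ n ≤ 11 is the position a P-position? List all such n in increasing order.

0, 1, 4, 5, 10, 11

Compute g(0), g(1), … for moves {2, 8}:
g(0) = mex{} = 0
g(1) = mex{} = 0
g(2) = mex{0} = 1
g(3) = mex{0} = 1
g(4) = mex{1} = 0
g(5) = mex{1} = 0
g(6) = mex{0} = 1
g(7) = mex{0} = 1
g(8) = mex{0,1} = 2
g(9) = mex{0,1} = 2
g(10) = mex{1,2} = 0
g(11) = mex{1,2} = 0
The P-positions (g = 0) in 0..11 are 0, 1, 4, 5, 10, 11.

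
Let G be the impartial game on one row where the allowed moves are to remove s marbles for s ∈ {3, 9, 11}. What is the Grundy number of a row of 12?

Grundy values for subtraction set {3, 9, 11}:
k:     0  1  2  3  4  5  6  7  8  9 10 11 12
g(k):  0  0  0  1  1  1  0  0  0  1  1  1  2
So g(12) = 2.

2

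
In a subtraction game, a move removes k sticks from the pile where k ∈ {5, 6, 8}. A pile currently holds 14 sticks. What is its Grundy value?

Grundy values for subtraction set {5, 6, 8}:
g(0) = mex{} = 0
g(1) = mex{} = 0
g(2) = mex{} = 0
g(3) = mex{} = 0
g(4) = mex{} = 0
g(5) = mex{0} = 1
g(6) = mex{0} = 1
g(7) = mex{0} = 1
g(8) = mex{0} = 1
g(9) = mex{0} = 1
g(10) = mex{0,1} = 2
g(11) = mex{0,1} = 2
g(12) = mex{0,1} = 2
g(13) = mex{1} = 0
g(14) = mex{1} = 0
So g(14) = 0.

0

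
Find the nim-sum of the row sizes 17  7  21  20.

23

Nim-sum: 17 XOR 7 XOR 21 XOR 20 = 23.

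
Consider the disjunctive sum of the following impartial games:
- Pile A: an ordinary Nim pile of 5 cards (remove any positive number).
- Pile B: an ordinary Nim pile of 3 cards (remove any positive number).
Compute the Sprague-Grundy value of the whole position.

Pile A is a plain Nim pile of size 5, so its Grundy value is 5.
Pile B is a plain Nim pile of size 3, so its Grundy value is 3.
The value of a disjunctive sum is the nim-sum of the parts.
Combined value = 5 ⊕ 3 = 6.

6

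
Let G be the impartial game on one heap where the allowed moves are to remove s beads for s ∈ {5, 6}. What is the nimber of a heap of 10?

2

Compute g(0), g(1), … for moves {5, 6}:
g(0) = mex{} = 0
g(1) = mex{} = 0
g(2) = mex{} = 0
g(3) = mex{} = 0
g(4) = mex{} = 0
g(5) = mex{0} = 1
g(6) = mex{0} = 1
g(7) = mex{0} = 1
g(8) = mex{0} = 1
g(9) = mex{0} = 1
g(10) = mex{0,1} = 2
So g(10) = 2.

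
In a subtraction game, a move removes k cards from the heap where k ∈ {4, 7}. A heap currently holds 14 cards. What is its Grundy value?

0

Compute g(0), g(1), … for moves {4, 7}:
k:     0  1  2  3  4  5  6  7  8  9 10 11 12 13 14
g(k):  0  0  0  0  1  1  1  1  2  2  2  0  0  0  0
So g(14) = 0.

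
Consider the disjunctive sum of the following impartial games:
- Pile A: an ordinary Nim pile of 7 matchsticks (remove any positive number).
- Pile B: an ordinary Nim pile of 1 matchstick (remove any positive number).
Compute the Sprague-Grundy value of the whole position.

Pile A is a plain Nim pile of size 7, so its Grundy value is 7.
Pile B is a plain Nim pile of size 1, so its Grundy value is 1.
The value of a disjunctive sum is the nim-sum of the parts.
Combined value = 7 ⊕ 1 = 6.

6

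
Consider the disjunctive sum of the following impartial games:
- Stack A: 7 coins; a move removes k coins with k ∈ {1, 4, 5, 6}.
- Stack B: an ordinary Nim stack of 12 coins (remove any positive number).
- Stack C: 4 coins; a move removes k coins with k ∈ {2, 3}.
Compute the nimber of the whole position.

Build the Grundy sequence for stack A with g(k) = mex{g(k−s) : s ∈ {1, 4, 5, 6}, s ≤ k}:
g(0) = mex{} = 0
g(1) = mex{0} = 1
g(2) = mex{1} = 0
g(3) = mex{0} = 1
g(4) = mex{0,1} = 2
g(5) = mex{0,1,2} = 3
g(6) = mex{0,1,3} = 2
g(7) = mex{0,1,2} = 3
So g(7) = 3.
Stack B is a plain Nim stack of size 12, so its Grundy value is 12.
Grundy values for stack C (subtraction set {2, 3}):
k:     0  1  2  3  4
g(k):  0  0  1  1  2
So g(4) = 2.
The value of a disjunctive sum is the nim-sum of the parts.
Combined value = 3 XOR 12 XOR 2 = 13.

13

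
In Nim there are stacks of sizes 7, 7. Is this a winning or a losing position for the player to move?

Nim-sum: 7 ^ 7 = 0.
The nim-sum is 0, so this is a P-position: the player to move is in a losing position under optimal play.

Losing position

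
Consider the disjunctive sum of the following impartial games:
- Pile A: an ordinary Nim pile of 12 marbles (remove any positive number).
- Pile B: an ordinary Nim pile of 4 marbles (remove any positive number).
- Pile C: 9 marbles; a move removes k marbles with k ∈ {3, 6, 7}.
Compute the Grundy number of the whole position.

11

Pile A is a plain Nim pile of size 12, so its Grundy value is 12.
Pile B is a plain Nim pile of size 4, so its Grundy value is 4.
For pile C, compute g(0), g(1), … with moves {3, 6, 7}:
k:     0  1  2  3  4  5  6  7  8  9
g(k):  0  0  0  1  1  1  2  2  2  3
So g(9) = 3.
The value of a disjunctive sum is the nim-sum of the parts.
Combined value = 12 ⊕ 4 ⊕ 3 = 11.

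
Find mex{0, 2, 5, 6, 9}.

1

0 is in the set but 1 is not, so the mex is 1.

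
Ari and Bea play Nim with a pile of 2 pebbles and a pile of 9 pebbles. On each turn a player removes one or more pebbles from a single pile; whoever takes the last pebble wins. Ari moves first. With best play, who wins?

Ari wins

In binary:
  0010  (2)
  1001  (9)
  ----
  1011  (11)
The nim-sum is 11 ≠ 0, so this is an N-position: the player to move can win; Ari has a winning move.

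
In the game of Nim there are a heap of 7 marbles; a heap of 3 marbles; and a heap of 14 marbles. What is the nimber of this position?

Nim-sum: 7 ^ 3 ^ 14 = 10.

10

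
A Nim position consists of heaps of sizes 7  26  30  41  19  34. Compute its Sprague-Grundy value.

27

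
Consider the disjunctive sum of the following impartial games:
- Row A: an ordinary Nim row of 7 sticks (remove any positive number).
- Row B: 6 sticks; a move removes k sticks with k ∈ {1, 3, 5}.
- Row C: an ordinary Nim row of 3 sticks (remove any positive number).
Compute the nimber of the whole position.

Row A is a plain Nim row of size 7, so its Grundy value is 7.
Build the Grundy sequence for row B with g(k) = mex{g(k−s) : s ∈ {1, 3, 5}, s ≤ k}:
k:     0  1  2  3  4  5  6
g(k):  0  1  0  1  0  1  0
So g(6) = 0.
Row C is a plain Nim row of size 3, so its Grundy value is 3.
The value of a disjunctive sum is the nim-sum of the parts.
Combined value = 7 ⊕ 0 ⊕ 3 = 4.

4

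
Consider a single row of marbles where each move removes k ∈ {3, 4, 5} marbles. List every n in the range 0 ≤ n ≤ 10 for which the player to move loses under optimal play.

0, 1, 2, 8, 9, 10

Compute g(0), g(1), … for moves {3, 4, 5}:
g(0) = mex{} = 0
g(1) = mex{} = 0
g(2) = mex{} = 0
g(3) = mex{0} = 1
g(4) = mex{0} = 1
g(5) = mex{0} = 1
g(6) = mex{0,1} = 2
g(7) = mex{0,1} = 2
g(8) = mex{1} = 0
g(9) = mex{1,2} = 0
g(10) = mex{1,2} = 0
The P-positions (g = 0) in 0..10 are 0, 1, 2, 8, 9, 10.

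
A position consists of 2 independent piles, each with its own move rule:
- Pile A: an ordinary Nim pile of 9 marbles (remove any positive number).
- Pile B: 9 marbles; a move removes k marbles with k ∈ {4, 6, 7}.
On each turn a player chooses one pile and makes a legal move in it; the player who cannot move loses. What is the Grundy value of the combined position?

11

Pile A is a plain Nim pile of size 9, so its Grundy value is 9.
For pile B, compute g(0), g(1), … with moves {4, 6, 7}:
g(0) = mex{} = 0
g(1) = mex{} = 0
g(2) = mex{} = 0
g(3) = mex{} = 0
g(4) = mex{0} = 1
g(5) = mex{0} = 1
g(6) = mex{0} = 1
g(7) = mex{0} = 1
g(8) = mex{0,1} = 2
g(9) = mex{0,1} = 2
So g(9) = 2.
By the Sprague-Grundy theorem, the Grundy value of a sum of independent games is the XOR of the component values.
Combined value = 9 ⊕ 2 = 11.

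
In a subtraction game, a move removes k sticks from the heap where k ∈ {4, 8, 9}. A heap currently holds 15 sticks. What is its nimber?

Grundy values for subtraction set {4, 8, 9}:
k:     0  1  2  3  4  5  6  7  8  9 10 11 12 13 14 15
g(k):  0  0  0  0  1  1  1  1  2  2  2  2  3  0  0  0
So g(15) = 0.

0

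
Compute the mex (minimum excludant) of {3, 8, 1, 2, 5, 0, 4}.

The values 0, 1, 2, 3, 4, 5 are all present; 6 is the first non-negative integer missing from the set.

6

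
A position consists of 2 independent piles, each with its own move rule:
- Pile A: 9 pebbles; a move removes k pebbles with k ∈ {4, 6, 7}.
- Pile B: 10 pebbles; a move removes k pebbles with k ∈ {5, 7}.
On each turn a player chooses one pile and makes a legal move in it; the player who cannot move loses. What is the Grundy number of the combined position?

0

Build the Grundy sequence for pile A with g(k) = mex{g(k−s) : s ∈ {4, 6, 7}, s ≤ k}:
k:     0  1  2  3  4  5  6  7  8  9
g(k):  0  0  0  0  1  1  1  1  2  2
So g(9) = 2.
For pile B, compute g(0), g(1), … with moves {5, 7}:
k:     0  1  2  3  4  5  6  7  8  9 10
g(k):  0  0  0  0  0  1  1  1  1  1  2
So g(10) = 2.
The value of a disjunctive sum is the nim-sum of the parts.
Combined value = 2 XOR 2 = 0.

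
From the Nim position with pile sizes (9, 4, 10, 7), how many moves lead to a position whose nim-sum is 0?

0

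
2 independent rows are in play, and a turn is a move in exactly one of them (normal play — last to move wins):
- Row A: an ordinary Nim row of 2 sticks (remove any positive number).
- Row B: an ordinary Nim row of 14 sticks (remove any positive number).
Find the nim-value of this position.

Row A is a plain Nim row of size 2, so its Grundy value is 2.
Row B is a plain Nim row of size 14, so its Grundy value is 14.
The value of a disjunctive sum is the nim-sum of the parts.
Combined value = 2 ⊕ 14 = 12.

12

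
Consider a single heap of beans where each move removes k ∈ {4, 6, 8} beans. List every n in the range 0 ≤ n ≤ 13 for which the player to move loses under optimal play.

0, 1, 2, 3, 12, 13

Build the Grundy sequence with g(k) = mex{g(k−s) : s ∈ {4, 6, 8}, s ≤ k}:
g(0) = mex{} = 0
g(1) = mex{} = 0
g(2) = mex{} = 0
g(3) = mex{} = 0
g(4) = mex{0} = 1
g(5) = mex{0} = 1
g(6) = mex{0} = 1
g(7) = mex{0} = 1
g(8) = mex{0,1} = 2
g(9) = mex{0,1} = 2
g(10) = mex{0,1} = 2
g(11) = mex{0,1} = 2
g(12) = mex{1,2} = 0
g(13) = mex{1,2} = 0
The P-positions (g = 0) in 0..13 are 0, 1, 2, 3, 12, 13.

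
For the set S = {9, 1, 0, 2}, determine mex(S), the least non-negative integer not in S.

The values 0, 1, 2 are all present; 3 is the first non-negative integer missing from the set.

3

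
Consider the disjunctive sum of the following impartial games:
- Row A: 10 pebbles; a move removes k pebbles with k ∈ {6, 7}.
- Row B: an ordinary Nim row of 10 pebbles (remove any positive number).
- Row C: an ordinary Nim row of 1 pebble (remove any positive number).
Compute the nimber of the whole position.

10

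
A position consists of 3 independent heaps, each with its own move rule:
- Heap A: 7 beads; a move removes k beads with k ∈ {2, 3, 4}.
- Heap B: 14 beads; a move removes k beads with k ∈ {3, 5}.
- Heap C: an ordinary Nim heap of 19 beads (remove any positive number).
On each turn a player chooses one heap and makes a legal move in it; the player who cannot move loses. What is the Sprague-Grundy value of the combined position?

17

For heap A, compute g(0), g(1), … with moves {2, 3, 4}:
k:     0  1  2  3  4  5  6  7
g(k):  0  0  1  1  2  2  0  0
So g(7) = 0.
For heap B, compute g(0), g(1), … with moves {3, 5}:
g(0) = mex{} = 0
g(1) = mex{} = 0
g(2) = mex{} = 0
g(3) = mex{0} = 1
g(4) = mex{0} = 1
g(5) = mex{0} = 1
g(6) = mex{0,1} = 2
g(7) = mex{0,1} = 2
g(8) = mex{1} = 0
g(9) = mex{1,2} = 0
g(10) = mex{1,2} = 0
g(11) = mex{0,2} = 1
g(12) = mex{0,2} = 1
g(13) = mex{0} = 1
g(14) = mex{0,1} = 2
So g(14) = 2.
Heap C is a plain Nim heap of size 19, so its Grundy value is 19.
By the Sprague-Grundy theorem, the Grundy value of a sum of independent games is the XOR of the component values.
Combined value = 0 XOR 2 XOR 19 = 17.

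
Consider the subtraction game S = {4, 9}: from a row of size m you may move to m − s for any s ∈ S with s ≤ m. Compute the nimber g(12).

Grundy values for subtraction set {4, 9}:
k:     0  1  2  3  4  5  6  7  8  9 10 11 12
g(k):  0  0  0  0  1  1  1  1  0  2  2  2  1
So g(12) = 1.

1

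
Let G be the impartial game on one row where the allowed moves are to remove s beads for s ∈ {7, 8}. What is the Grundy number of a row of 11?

1

Compute g(0), g(1), … for moves {7, 8}:
k:     0  1  2  3  4  5  6  7  8  9 10 11
g(k):  0  0  0  0  0  0  0  1  1  1  1  1
So g(11) = 1.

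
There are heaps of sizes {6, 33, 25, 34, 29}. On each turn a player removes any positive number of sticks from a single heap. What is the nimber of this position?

Nim-sum: 6 ⊕ 33 ⊕ 25 ⊕ 34 ⊕ 29 = 1.

1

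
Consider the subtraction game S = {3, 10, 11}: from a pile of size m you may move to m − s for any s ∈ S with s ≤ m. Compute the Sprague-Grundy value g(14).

Compute g(0), g(1), … for moves {3, 10, 11}:
k:     0  1  2  3  4  5  6  7  8  9 10 11 12 13 14
g(k):  0  0  0  1  1  1  0  0  0  1  1  1  2  2  0
So g(14) = 0.

0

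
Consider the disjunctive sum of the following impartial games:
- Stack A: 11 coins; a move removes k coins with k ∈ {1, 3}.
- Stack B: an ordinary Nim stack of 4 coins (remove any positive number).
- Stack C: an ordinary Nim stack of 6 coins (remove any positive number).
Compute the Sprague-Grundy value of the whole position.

3

Grundy values for stack A (subtraction set {1, 3}):
k:     0  1  2  3  4  5  6  7  8  9 10 11
g(k):  0  1  0  1  0  1  0  1  0  1  0  1
So g(11) = 1.
Stack B is a plain Nim stack of size 4, so its Grundy value is 4.
Stack C is a plain Nim stack of size 6, so its Grundy value is 6.
By the Sprague-Grundy theorem, the Grundy value of a sum of independent games is the XOR of the component values.
Combined value = 1 ⊕ 4 ⊕ 6 = 3.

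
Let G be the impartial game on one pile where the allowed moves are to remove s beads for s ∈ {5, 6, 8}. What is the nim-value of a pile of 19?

1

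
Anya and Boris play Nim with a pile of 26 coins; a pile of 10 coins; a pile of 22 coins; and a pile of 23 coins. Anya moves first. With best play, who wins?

Anya wins

Bitwise XOR of the heap sizes:
  11010  (26)
  01010  (10)
  10110  (22)
  10111  (23)
  -----
  10001  (17)
The nim-sum is 17 ≠ 0, so this is an N-position: the player to move can win; Anya has a winning move.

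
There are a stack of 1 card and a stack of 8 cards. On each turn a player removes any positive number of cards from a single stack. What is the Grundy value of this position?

Write each in binary and XOR column by column:
  0001  (1)
  1000  (8)
  ----
  1001  (9)

9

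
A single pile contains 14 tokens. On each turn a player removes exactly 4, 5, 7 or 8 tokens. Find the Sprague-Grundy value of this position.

0

Build the Grundy sequence with g(k) = mex{g(k−s) : s ∈ {4, 5, 7, 8}, s ≤ k}:
k:     0  1  2  3  4  5  6  7  8  9 10 11 12 13 14
g(k):  0  0  0  0  1  1  1  1  2  2  2  2  0  0  0
So g(14) = 0.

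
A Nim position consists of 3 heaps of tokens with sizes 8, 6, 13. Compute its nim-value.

Nim-sum: 8 ^ 6 ^ 13 = 3.

3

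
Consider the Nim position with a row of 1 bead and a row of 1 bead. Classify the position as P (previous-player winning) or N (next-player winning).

P-position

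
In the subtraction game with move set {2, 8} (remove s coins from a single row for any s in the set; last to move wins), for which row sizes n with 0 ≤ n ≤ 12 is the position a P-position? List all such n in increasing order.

Build the Grundy sequence with g(k) = mex{g(k−s) : s ∈ {2, 8}, s ≤ k}:
k:     0  1  2  3  4  5  6  7  8  9 10 11 12
g(k):  0  0  1  1  0  0  1  1  2  2  0  0  1
The P-positions (g = 0) in 0..12 are 0, 1, 4, 5, 10, 11.

0, 1, 4, 5, 10, 11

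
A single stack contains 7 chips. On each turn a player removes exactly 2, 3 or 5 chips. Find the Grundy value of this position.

0

Build the Grundy sequence with g(k) = mex{g(k−s) : s ∈ {2, 3, 5}, s ≤ k}:
k:     0  1  2  3  4  5  6  7
g(k):  0  0  1  1  2  2  3  0
So g(7) = 0.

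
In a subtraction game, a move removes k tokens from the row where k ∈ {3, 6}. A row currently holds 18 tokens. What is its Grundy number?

0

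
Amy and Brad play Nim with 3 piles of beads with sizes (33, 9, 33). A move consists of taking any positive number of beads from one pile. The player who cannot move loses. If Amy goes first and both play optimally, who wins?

Amy wins

Compute the nim-sum pairwise:
33 ^ 9 = 40
40 ^ 33 = 9
The nim-sum is 9 ≠ 0, so this is an N-position: the player to move can win; Amy has a winning move.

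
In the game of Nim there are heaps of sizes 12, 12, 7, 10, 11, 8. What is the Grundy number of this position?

14

In binary:
  1100  (12)
  1100  (12)
  0111  (7)
  1010  (10)
  1011  (11)
  1000  (8)
  ----
  1110  (14)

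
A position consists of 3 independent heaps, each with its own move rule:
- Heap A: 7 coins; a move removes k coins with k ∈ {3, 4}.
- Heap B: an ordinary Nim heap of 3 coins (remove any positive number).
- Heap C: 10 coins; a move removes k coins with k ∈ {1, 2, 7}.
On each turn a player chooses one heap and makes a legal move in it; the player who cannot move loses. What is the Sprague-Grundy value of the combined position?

2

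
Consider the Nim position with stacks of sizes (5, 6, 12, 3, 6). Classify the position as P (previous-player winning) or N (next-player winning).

N-position

Compute the nim-sum pairwise:
5 ⊕ 6 = 3
3 ⊕ 12 = 15
15 ⊕ 3 = 12
12 ⊕ 6 = 10
The nim-sum is 10 ≠ 0, so this is an N-position: the player to move can win.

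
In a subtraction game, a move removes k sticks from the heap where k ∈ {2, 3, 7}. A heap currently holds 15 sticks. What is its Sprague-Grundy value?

0

Build the Grundy sequence with g(k) = mex{g(k−s) : s ∈ {2, 3, 7}, s ≤ k}:
k:     0  1  2  3  4  5  6  7  8  9 10 11 12 13 14 15
g(k):  0  0  1  1  2  0  0  1  1  2  0  0  1  1  2  0
So g(15) = 0.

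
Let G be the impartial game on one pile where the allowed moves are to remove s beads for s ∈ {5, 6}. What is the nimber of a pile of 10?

2

Grundy values for subtraction set {5, 6}:
k:     0  1  2  3  4  5  6  7  8  9 10
g(k):  0  0  0  0  0  1  1  1  1  1  2
So g(10) = 2.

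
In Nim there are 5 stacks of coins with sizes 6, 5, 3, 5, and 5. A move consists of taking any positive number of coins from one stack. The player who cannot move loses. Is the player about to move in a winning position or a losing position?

Bitwise XOR of the heap sizes:
  110  (6)
  101  (5)
  011  (3)
  101  (5)
  101  (5)
  ---
  000  (0)
The nim-sum is 0, so this is a P-position: the player to move is in a losing position under optimal play.

Losing position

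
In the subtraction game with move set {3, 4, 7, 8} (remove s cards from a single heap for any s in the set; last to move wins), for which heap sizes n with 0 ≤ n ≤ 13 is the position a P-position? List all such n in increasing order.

Grundy values for subtraction set {3, 4, 7, 8}:
g(0) = mex{} = 0
g(1) = mex{} = 0
g(2) = mex{} = 0
g(3) = mex{0} = 1
g(4) = mex{0} = 1
g(5) = mex{0} = 1
g(6) = mex{0,1} = 2
g(7) = mex{0,1} = 2
g(8) = mex{0,1} = 2
g(9) = mex{0,1,2} = 3
g(10) = mex{0,1,2} = 3
g(11) = mex{1,2} = 0
g(12) = mex{1,2,3} = 0
g(13) = mex{1,2,3} = 0
The P-positions (g = 0) in 0..13 are 0, 1, 2, 11, 12, 13.

0, 1, 2, 11, 12, 13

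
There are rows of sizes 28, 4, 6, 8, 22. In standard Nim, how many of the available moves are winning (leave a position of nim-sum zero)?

0

Write each in binary and XOR column by column:
  11100  (28)
  00100  (4)
  00110  (6)
  01000  (8)
  10110  (22)
  -----
  00000  (0)
The nim-sum is already 0, so every move leaves a nonzero nim-sum — there are no winning moves.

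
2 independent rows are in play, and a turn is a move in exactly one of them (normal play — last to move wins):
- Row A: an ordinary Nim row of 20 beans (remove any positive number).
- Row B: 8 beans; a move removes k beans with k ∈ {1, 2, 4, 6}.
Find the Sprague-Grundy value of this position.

20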